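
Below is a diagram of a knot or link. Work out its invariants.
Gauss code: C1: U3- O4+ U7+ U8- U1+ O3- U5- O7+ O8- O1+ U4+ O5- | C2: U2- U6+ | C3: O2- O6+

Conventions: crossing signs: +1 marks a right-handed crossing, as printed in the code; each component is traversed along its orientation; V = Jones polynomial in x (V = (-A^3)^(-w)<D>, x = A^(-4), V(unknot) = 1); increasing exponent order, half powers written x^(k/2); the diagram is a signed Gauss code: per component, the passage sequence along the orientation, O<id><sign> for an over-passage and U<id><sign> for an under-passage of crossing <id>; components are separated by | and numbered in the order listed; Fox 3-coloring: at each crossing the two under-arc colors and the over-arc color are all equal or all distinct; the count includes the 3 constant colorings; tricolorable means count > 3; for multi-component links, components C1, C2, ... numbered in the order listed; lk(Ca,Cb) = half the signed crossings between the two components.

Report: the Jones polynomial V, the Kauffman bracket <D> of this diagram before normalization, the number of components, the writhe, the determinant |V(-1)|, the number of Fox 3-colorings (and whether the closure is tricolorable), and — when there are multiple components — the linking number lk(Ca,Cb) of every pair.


V(x) = x^-3 + x^-2 + x^2 + x^3
bracket: A^-12 + A^-8 + A^8 + A^12, w = 0
3 components, writhe 0, over 8 crossings
lk(C1,C2) = 0
linking number lk(C1,C3) = 0
lk(C2,C3): 0
det 0, colorings 27 of 3^9 — tricolorable
observation: every pair of the 3 components has lk = 0


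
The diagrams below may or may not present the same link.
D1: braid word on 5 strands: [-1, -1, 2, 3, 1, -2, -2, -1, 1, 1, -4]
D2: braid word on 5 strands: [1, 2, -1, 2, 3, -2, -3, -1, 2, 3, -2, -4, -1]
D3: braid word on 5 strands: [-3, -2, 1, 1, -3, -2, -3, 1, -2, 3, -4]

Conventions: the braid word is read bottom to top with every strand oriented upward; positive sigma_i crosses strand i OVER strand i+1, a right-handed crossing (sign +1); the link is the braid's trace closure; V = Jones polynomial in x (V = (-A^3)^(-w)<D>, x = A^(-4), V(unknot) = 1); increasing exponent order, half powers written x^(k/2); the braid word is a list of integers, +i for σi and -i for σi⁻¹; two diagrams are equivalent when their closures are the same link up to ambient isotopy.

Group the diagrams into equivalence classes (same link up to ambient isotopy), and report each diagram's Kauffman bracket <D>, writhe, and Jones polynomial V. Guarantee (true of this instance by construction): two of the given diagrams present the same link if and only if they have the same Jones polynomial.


grouping into links: {D1} | {D2} | {D3}
V(D1) = -x^(-5/2) - x^(-1/2)  (w -1, c 11, <D> = A^-1 + A^7)
D2 (bracket A^-13 + A^7; 13 crossings at w = -1): V = -x^(-5/2) - x^(5/2)
V(D3) = -x^(-9/2) + 2x^(-7/2) - 4x^(-5/2) + 3x^(-3/2) - 4x^(-1/2) + 3x^(1/2) - 2x^(3/2) + x^(5/2)  (w -3, c 11, <D> = -A^-19 + 2A^-15 - 3A^-11 + 4A^-7 - 3A^-3 + 4A - 2A^5 + A^9)
key observation: 3 classes among 3 diagrams; unequal V(x) rules out equality


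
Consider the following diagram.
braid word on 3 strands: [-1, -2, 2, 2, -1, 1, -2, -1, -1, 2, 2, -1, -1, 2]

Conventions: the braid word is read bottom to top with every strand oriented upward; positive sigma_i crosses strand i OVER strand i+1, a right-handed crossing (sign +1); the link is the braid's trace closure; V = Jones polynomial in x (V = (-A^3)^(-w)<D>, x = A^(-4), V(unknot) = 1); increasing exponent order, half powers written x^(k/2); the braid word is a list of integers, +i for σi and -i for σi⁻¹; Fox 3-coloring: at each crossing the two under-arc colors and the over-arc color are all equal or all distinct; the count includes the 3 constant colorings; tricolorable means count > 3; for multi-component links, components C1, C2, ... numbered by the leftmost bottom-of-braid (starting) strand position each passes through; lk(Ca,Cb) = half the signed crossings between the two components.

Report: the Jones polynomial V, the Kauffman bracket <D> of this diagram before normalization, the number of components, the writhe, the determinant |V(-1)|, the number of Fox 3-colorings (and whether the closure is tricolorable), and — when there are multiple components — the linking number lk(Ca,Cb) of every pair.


Jones polynomial: V(x) = -x^-6 + 2x^-5 - 4x^-4 + 5x^-3 - 4x^-2 + 5x^-1 - 3 + 2x - x^2
<D> = -A^-14 + 2A^-10 - 3A^-6 + 5A^-2 - 4A^2 + 5A^6 - 4A^10 + 2A^14 - A^18; writhe -2
components 1, writhe -2 (14 crossings)
3-colorings: 9 of 3^14, det 27 — tricolorable
note: w = -2 (over 14 crossings) is diagram-only; (-A^3)^(2) removes it from V


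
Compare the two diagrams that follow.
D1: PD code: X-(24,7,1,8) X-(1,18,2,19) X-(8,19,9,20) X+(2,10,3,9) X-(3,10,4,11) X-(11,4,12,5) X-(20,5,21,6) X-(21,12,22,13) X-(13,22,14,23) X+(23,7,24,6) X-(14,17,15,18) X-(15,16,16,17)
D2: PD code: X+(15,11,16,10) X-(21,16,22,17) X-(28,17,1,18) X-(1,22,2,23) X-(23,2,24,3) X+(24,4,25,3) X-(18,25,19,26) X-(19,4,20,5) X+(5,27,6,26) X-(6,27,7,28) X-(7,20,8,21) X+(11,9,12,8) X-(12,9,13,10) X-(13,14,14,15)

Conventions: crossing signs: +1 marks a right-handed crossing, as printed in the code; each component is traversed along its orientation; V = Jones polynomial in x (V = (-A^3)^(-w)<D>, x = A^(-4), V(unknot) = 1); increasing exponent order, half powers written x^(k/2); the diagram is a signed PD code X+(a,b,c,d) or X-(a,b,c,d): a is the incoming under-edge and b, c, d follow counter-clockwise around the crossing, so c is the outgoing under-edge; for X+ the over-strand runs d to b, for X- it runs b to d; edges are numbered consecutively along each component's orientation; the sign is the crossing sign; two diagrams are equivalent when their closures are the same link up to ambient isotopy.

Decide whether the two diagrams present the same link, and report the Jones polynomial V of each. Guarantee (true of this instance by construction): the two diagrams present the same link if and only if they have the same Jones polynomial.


equivalent: yes
D1 (bracket A^-16 + A^-8 - A^-4 + 1 - A^4; 12 crossings at w = -8): V = -x^-7 + x^-6 - x^-5 + x^-4 + x^-2
V(D2) = -x^-7 + x^-6 - x^-5 + x^-4 + x^-2  (w -6, c 14, <D> = A^-10 + A^-2 - A^2 + A^6 - A^10)
key observation: Reidemeister moves carry D1 (12 crossings) to D2 (14)


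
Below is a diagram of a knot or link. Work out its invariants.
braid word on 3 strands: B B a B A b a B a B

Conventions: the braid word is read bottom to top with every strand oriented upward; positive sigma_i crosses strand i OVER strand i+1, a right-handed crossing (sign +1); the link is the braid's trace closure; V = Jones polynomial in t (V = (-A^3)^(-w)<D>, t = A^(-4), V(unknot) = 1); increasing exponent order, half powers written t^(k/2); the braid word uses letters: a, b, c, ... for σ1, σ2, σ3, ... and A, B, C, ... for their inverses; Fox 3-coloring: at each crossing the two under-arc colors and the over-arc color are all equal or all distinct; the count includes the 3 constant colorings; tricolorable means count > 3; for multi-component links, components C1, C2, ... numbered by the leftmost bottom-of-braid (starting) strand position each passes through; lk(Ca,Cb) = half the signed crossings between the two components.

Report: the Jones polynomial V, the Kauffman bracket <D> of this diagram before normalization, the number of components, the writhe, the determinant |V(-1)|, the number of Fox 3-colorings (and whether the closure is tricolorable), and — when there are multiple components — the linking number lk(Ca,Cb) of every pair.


Jones polynomial: V(t) = -t^-6 + 2t^-5 - 4t^-4 + 5t^-3 - 4t^-2 + 5t^-1 - 3 + 2t - t^2
<D> = -A^-14 + 2A^-10 - 3A^-6 + 5A^-2 - 4A^2 + 5A^6 - 4A^10 + 2A^14 - A^18; writhe -2
components 1, writhe -2 (10 crossings)
3-colorings: 9 of 3^10, det 27 — tricolorable
note: the span of V is 8, forcing >= 8 crossings in any diagram


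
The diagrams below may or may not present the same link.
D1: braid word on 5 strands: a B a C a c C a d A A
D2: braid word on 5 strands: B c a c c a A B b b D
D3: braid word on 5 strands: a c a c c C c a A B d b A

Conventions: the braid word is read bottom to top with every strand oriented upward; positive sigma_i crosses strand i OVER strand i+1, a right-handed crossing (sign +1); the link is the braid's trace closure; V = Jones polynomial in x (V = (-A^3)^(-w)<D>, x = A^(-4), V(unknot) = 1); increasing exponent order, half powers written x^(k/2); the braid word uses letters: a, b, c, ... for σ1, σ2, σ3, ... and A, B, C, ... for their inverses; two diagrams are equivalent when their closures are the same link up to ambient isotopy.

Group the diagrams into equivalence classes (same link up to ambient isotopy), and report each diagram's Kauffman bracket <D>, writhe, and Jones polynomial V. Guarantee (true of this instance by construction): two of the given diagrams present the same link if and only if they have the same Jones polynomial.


equivalence classes: {D1} | {D2, D3}
D1 (bracket A^-7 + A; 11 crossings at w = +1): V = -x^(1/2) - x^(5/2)
V(D2) = -x^(1/2) - x^(3/2) - x^(5/2) + x^(9/2)  [11 crossings, <D> = -A^-9 + A^-1 + A^3 + A^7, w = +3]
V(D3) = -x^(1/2) - x^(3/2) - x^(5/2) + x^(9/2)  (w +5, c 13, <D> = -A^-3 + A^5 + A^9 + A^13)
observation: V(x) takes 2 values over 3 diagrams, fixing the grouping


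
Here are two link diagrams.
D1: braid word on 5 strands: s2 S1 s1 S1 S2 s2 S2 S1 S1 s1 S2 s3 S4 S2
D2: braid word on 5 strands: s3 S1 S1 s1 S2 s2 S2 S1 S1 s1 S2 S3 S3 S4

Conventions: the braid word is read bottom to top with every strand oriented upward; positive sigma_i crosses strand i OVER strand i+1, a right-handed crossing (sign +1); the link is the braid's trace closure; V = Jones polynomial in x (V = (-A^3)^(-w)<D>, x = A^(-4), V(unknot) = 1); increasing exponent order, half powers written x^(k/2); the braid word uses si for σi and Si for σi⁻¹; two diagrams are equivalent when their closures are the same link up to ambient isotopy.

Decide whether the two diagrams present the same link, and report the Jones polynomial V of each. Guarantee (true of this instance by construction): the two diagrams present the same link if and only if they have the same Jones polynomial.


equivalent: yes
D1 (bracket A^-8 + 1 - A^4; 14 crossings at w = -4): V = -x^-4 + x^-3 + x^-1
V(D2) = -x^-4 + x^-3 + x^-1  (w -6, c 14, <D> = A^-14 + A^-6 - A^-2)
key observation: one V(x) for all 2 diagrams — one class (guaranteed)


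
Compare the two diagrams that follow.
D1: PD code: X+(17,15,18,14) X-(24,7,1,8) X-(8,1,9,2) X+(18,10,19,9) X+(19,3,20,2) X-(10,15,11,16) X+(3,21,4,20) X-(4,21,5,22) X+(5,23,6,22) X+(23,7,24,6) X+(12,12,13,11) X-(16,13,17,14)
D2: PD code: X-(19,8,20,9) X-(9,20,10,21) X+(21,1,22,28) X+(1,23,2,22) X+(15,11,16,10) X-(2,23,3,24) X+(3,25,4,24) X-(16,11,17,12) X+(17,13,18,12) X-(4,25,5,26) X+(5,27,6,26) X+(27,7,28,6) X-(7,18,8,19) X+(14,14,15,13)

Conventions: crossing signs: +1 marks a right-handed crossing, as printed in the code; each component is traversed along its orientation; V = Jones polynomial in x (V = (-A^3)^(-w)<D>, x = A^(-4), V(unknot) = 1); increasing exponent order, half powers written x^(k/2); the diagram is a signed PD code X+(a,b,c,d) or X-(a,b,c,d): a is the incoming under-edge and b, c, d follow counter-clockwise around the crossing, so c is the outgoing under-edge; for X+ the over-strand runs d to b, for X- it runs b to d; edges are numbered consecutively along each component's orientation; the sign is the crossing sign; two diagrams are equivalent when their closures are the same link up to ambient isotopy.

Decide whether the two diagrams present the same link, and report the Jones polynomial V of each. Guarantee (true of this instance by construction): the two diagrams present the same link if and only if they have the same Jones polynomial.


equivalent: no
V(D1) = 1  (w +2, c 12, <D> = A^6)
V(D2) = -x^-3 + x^-2 - x^-1 + 3 - x + x^2 - x^3  [14 crossings, <D> = -A^-6 + A^-2 - A^2 + 3A^6 - A^10 + A^14 - A^18, w = +2]
key observation: comparing 2 Jones polynomials yields 2 groups


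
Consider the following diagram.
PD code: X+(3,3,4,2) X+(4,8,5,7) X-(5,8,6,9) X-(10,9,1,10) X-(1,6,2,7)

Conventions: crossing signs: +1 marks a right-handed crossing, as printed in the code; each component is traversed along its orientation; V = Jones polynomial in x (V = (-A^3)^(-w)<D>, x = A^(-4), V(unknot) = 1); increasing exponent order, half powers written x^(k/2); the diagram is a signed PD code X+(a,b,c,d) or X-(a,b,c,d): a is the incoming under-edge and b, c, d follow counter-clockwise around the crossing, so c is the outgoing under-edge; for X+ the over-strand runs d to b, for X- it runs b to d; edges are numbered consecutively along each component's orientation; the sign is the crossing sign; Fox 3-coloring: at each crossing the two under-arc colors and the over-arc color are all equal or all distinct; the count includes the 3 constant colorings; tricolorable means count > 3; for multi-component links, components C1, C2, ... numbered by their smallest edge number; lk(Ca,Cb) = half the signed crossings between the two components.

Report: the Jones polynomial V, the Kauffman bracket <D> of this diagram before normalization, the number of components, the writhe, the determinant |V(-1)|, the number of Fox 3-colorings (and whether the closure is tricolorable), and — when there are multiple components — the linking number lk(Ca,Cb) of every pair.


V(x) = 1
bracket: -A^-3, w = -1
1 component, writhe -1, over 5 crossings
det 1, colorings 3 of 3^5 — not tricolorable
observation: w = -1 shifts under R1 moves; the (-A^3)^(1) factor cancels that in V


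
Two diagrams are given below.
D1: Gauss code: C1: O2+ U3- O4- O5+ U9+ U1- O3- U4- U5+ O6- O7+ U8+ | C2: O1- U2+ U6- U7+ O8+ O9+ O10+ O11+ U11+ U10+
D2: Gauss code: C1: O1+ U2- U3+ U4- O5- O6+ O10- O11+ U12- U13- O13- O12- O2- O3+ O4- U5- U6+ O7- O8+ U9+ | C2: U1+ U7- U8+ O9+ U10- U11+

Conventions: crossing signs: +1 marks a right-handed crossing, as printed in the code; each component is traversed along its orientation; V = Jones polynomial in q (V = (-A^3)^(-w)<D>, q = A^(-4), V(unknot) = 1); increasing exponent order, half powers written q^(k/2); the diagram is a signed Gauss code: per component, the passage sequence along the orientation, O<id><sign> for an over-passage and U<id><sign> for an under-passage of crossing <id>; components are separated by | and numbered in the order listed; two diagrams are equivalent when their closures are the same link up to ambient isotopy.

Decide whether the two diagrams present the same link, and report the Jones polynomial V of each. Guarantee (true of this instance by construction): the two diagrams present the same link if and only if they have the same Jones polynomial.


equivalent: yes
V(D1) = -q^(1/2) - q^(5/2)  (w +3, c 11, <D> = A^-1 + A^7)
V(D2) = -q^(1/2) - q^(5/2)  [13 crossings, <D> = A^-13 + A^-5, w = -1]
key observation: one V(q) for all 2 diagrams — one class (guaranteed)


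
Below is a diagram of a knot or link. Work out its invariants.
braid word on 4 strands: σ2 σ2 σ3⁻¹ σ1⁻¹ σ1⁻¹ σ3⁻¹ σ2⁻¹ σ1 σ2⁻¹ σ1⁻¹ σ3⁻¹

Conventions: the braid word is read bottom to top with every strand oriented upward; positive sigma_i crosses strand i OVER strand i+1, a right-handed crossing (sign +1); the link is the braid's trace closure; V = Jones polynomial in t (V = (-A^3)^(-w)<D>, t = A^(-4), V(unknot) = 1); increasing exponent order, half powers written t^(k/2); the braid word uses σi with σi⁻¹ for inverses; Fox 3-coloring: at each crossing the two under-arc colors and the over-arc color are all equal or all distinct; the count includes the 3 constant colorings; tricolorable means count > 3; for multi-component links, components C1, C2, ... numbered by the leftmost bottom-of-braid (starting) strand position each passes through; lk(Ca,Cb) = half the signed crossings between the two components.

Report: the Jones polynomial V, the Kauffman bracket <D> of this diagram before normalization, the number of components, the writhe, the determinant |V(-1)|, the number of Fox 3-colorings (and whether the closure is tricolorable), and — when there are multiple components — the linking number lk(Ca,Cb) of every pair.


Jones polynomial: V(t) = t^-9 - 3t^-8 + 5t^-7 - 8t^-6 + 9t^-5 - 9t^-4 + 9t^-3 - 6t^-2 + 4t^-1 - 1
<D> = A^-15 - 4A^-11 + 6A^-7 - 9A^-3 + 9A - 9A^5 + 8A^9 - 5A^13 + 3A^17 - A^21; writhe -5
components 1, writhe -5 (11 crossings)
3-colorings: 3 of 3^11, det 55 — not tricolorable
note: w = -5 shifts under R1 moves; the (-A^3)^(5) factor cancels that in V


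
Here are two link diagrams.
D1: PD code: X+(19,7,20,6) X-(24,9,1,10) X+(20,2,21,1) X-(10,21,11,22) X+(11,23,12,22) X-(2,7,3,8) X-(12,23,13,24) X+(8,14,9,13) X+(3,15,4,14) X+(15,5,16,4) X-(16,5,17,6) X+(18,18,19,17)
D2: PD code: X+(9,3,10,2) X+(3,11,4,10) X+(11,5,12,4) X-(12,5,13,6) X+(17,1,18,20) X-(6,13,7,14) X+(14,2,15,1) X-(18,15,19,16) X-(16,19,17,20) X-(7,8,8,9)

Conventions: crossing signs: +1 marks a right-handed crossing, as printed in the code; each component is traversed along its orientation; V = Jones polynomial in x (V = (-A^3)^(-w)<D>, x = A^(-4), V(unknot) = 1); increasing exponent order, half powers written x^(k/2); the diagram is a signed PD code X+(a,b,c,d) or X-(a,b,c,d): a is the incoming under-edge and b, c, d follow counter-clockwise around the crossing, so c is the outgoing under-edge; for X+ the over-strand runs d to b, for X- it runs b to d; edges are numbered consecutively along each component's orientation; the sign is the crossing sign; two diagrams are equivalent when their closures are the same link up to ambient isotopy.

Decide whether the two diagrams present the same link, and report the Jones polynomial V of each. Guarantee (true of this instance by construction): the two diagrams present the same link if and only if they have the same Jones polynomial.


equivalent: no
V(D1) = x^-2 - x^-1 + 2 - 2x + x^2 - x^3 + x^4  (w +2, c 12, <D> = A^-10 - A^-6 + A^-2 - 2A^2 + 2A^6 - A^10 + A^14)
D2 (bracket 1; 10 crossings at w = 0): V = 1
why: V(x) takes 2 values over 2 diagrams, fixing the grouping


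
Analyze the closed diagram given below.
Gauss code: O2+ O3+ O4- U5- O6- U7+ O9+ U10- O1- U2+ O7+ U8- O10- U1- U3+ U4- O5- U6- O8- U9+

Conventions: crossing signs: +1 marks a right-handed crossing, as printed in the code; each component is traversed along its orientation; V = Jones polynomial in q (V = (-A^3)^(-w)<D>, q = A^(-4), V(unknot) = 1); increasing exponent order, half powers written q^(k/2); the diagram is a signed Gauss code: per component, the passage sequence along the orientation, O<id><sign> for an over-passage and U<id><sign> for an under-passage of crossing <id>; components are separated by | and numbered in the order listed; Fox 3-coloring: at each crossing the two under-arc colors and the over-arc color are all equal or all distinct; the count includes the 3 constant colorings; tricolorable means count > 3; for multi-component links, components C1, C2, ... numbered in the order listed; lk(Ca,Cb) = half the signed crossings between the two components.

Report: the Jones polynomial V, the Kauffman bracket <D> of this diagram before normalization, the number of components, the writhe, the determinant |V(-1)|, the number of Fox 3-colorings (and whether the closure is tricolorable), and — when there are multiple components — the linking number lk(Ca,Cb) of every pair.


V = -q^-6 + 3q^-5 - 5q^-4 + 6q^-3 - 6q^-2 + 6q^-1 - 4 + 3q - q^2
<D> = -A^-14 + 3A^-10 - 4A^-6 + 6A^-2 - 6A^2 + 6A^6 - 5A^10 + 3A^14 - A^18 (w = -2)
1 component over 10 crossings, w = -2
3 Fox colorings among 3^10, |V(-1)| = 35: not tricolorable
why: w = -2 shifts under R1 moves; the (-A^3)^(2) factor cancels that in V


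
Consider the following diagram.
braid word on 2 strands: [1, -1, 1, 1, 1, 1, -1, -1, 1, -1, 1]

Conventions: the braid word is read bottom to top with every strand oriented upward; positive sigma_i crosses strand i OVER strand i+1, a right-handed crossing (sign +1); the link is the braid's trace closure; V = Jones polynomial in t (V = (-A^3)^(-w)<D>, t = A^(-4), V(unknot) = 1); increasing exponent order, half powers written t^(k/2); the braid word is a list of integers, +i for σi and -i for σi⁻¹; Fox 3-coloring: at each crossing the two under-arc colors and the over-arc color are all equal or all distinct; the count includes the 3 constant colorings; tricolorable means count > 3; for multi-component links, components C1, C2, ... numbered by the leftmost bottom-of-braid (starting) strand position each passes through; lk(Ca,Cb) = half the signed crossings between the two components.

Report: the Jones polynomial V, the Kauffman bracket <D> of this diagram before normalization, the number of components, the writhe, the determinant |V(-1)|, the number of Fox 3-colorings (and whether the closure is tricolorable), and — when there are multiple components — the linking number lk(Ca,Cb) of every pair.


V(t) = t + t^3 - t^4
bracket: A^-7 - A^-3 - A^5, w = +3
1 component, writhe +3, over 11 crossings
det 3, colorings 9 of 3^11 — tricolorable
observation: the span of V is 3, forcing >= 3 crossings in any diagram


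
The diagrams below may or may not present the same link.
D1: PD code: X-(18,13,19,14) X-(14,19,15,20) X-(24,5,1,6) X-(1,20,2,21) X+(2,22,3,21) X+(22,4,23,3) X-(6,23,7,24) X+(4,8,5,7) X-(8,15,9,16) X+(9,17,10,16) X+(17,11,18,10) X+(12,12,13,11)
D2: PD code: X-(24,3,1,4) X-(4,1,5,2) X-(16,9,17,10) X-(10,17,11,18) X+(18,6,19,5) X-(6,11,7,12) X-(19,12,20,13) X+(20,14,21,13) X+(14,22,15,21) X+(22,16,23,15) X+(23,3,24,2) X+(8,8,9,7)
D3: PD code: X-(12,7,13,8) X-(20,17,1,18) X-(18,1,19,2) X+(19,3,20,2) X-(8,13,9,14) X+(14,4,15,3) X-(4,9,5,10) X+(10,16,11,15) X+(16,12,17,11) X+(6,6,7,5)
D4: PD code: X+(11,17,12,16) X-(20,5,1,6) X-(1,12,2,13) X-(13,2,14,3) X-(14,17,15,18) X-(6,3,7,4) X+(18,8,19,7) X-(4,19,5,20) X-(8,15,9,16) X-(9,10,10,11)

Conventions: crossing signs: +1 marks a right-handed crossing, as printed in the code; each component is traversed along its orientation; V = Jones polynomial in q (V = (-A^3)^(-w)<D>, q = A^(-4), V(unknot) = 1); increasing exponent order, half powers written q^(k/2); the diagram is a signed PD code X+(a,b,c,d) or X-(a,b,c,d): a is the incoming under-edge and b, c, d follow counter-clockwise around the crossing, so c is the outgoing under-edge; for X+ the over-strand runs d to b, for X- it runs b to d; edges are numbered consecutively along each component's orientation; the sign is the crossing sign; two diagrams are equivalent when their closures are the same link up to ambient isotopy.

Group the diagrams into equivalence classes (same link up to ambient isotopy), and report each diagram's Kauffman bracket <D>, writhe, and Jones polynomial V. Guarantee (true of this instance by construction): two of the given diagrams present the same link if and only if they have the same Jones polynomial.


equivalence classes: {D1} | {D2, D3} | {D4}
D1 (bracket A^-8 - A^-4 + 1 - A^4 + A^8; 12 crossings at w = 0): V = q^-2 - q^-1 + 1 - q + q^2
D2 (bracket -A^-12 + 2A^-8 - 2A^-4 + 3 - 2A^4 + 2A^8 - A^12; 12 crossings at w = 0): V = -q^-3 + 2q^-2 - 2q^-1 + 3 - 2q + 2q^2 - q^3
V(D3) = -q^-3 + 2q^-2 - 2q^-1 + 3 - 2q + 2q^2 - q^3  [10 crossings, <D> = -A^-12 + 2A^-8 - 2A^-4 + 3 - 2A^4 + 2A^8 - A^12, w = 0]
V(D4) = -q^-6 + q^-5 - q^-4 + 2q^-3 - q^-2 + q^-1  (w -6, c 10, <D> = A^-14 - A^-10 + 2A^-6 - A^-2 + A^2 - A^6)
key observation: comparing 4 Jones polynomials yields 3 groups


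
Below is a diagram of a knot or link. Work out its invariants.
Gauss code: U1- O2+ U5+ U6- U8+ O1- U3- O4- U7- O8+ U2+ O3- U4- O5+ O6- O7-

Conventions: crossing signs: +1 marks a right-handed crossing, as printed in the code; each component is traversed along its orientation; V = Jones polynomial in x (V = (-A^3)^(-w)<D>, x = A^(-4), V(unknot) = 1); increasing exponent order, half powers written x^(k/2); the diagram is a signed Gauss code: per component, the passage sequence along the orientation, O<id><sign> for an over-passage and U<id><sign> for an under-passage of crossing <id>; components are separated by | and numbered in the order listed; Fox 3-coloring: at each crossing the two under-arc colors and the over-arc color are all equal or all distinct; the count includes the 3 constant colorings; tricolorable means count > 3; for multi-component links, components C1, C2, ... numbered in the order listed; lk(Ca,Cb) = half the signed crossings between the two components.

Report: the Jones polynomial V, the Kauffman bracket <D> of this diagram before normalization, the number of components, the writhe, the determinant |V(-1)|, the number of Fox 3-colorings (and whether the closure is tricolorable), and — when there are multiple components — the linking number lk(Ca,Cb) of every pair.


Jones polynomial: V(x) = x^-5 - 2x^-4 + 2x^-3 - 2x^-2 + 2x^-1 - 1 + x
<D> = A^-10 - A^-6 + 2A^-2 - 2A^2 + 2A^6 - 2A^10 + A^14; writhe -2
components 1, writhe -2 (8 crossings)
3-colorings: 3 of 3^8, det 11 — not tricolorable
note: det 11 = |V(-1)|; not divisible by 3, so not tricolorable


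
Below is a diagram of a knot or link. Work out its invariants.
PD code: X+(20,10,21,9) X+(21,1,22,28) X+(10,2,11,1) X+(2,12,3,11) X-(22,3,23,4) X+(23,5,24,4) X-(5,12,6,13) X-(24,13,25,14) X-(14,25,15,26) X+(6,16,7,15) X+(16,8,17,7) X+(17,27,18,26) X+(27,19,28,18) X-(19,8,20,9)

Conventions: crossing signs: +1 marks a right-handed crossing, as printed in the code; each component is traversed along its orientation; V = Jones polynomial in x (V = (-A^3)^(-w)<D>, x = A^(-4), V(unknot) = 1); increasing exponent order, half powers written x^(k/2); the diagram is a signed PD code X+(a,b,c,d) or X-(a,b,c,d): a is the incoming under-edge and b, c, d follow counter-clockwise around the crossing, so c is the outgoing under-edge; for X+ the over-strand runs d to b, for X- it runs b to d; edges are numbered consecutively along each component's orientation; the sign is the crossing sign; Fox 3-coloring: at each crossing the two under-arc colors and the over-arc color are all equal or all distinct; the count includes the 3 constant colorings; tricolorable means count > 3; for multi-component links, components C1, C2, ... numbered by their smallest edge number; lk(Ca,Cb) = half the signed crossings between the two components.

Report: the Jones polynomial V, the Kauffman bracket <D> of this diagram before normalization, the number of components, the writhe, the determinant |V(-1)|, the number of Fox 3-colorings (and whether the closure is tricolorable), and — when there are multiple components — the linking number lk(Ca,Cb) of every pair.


V = 2x - 2x^2 + 3x^3 - 3x^4 + 2x^5 - 2x^6 + x^7
<D> = A^-16 - 2A^-12 + 2A^-8 - 3A^-4 + 3 - 2A^4 + 2A^8 (w = +4)
1 component over 14 crossings, w = +4
9 Fox colorings among 3^14, |V(-1)| = 15: tricolorable
why: the span of V is 6, forcing >= 6 crossings in any diagram


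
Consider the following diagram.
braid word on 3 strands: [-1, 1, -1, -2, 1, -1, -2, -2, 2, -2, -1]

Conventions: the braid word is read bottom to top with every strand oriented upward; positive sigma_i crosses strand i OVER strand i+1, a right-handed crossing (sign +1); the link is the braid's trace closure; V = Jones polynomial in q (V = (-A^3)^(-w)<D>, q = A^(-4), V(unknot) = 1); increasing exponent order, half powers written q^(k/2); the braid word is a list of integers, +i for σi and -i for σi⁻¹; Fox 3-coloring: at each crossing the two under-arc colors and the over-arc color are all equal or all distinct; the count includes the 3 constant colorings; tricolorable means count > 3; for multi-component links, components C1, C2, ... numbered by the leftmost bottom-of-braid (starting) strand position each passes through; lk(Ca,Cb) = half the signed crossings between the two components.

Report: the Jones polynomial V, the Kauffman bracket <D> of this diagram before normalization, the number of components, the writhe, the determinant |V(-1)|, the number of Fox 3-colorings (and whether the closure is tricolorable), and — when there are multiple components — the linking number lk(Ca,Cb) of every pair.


Jones polynomial: V(q) = q^(-13/2) - q^(-11/2) + q^(-9/2) - 2q^(-7/2) - q^(-3/2)
<D> = A^-9 + 2A^-1 - A^3 + A^7 - A^11; writhe -5
components 2, writhe -5 (11 crossings)
linking number lk(C1,C2) = -1
3-colorings: 9 of 3^11, det 6 — tricolorable
note: summing lk over 1 pair gives -1


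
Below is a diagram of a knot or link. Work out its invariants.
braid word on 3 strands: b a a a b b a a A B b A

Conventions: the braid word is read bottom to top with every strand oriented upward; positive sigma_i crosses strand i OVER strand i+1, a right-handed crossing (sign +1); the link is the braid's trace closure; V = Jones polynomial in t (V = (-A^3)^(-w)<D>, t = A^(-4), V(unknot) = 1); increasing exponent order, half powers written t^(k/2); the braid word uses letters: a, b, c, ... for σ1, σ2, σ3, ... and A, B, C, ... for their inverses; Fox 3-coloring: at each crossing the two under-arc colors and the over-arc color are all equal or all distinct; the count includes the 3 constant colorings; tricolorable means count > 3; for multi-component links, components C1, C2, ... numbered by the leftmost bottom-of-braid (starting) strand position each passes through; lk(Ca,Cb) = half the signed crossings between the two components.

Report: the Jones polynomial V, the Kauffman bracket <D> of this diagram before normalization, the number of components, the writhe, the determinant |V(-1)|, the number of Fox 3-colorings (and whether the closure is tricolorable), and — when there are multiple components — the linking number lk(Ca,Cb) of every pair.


V(t) = t^2 + 2t^4 - 2t^5 + t^6 - 2t^7 + t^8
bracket: A^-14 - 2A^-10 + A^-6 - 2A^-2 + 2A^2 + A^10, w = +6
1 component, writhe +6, over 12 crossings
det 9, colorings 27 of 3^12 — tricolorable
observation: w = +6 (over 12 crossings) is diagram-only; (-A^3)^(-6) removes it from V


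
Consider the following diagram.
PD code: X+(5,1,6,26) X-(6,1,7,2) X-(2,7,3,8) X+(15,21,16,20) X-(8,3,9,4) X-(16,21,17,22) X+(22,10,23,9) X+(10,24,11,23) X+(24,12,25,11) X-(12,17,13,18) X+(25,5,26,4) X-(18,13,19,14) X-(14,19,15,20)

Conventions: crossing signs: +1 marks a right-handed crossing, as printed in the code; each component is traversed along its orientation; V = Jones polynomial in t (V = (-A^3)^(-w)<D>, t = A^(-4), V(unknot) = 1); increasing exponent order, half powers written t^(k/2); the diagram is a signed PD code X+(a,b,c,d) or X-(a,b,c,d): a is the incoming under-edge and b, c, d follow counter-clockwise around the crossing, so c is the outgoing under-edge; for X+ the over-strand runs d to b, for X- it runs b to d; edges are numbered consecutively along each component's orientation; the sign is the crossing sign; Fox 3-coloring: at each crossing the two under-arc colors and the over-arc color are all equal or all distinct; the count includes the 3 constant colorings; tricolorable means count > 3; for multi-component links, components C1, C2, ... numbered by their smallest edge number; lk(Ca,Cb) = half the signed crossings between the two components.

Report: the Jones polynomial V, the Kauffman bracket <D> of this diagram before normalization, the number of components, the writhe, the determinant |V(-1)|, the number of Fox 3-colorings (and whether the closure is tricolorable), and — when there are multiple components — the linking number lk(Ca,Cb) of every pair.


Jones polynomial: V(t) = -t^-3 + t^-2 - t^-1 + 3 - t + t^2 - t^3
<D> = A^-15 - A^-11 + A^-7 - 3A^-3 + A - A^5 + A^9; writhe -1
components 1, writhe -1 (13 crossings)
3-colorings: 27 of 3^13, det 9 — tricolorable
note: V spans 6 powers of t: at least 6 crossings in any diagram


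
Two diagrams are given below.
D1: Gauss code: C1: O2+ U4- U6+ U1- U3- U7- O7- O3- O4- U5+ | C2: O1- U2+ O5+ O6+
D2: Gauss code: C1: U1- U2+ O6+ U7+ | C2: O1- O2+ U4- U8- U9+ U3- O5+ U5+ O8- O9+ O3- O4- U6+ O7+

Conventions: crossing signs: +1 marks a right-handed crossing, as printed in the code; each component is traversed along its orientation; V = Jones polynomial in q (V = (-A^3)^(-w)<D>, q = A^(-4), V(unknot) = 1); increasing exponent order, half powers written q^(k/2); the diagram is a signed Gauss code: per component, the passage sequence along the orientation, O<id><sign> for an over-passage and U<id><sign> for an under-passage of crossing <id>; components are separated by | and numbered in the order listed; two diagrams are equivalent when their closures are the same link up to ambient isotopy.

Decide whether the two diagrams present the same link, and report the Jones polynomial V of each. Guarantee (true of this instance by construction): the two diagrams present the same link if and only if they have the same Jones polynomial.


equivalent: yes
D1 (bracket A^-13 + A^-5; 7 crossings at w = -1): V = -q^(1/2) - q^(5/2)
V(D2) = -q^(1/2) - q^(5/2)  (w +1, c 9, <D> = A^-7 + A)
key observation: all 2 diagrams share one V(q), hence one class


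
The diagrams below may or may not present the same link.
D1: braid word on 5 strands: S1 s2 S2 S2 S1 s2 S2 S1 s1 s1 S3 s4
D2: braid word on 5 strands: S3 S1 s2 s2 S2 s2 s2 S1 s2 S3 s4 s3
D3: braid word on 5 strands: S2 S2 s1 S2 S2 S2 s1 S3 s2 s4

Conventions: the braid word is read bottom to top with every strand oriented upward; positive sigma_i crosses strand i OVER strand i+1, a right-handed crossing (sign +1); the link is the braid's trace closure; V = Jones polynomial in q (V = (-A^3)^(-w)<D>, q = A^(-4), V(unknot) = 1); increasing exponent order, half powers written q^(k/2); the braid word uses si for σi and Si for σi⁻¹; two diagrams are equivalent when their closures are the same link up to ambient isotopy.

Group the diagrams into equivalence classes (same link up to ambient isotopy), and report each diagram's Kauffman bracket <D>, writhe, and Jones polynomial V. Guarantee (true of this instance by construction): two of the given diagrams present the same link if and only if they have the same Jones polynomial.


equivalence classes: {D1} | {D2} | {D3}
D1 (bracket A^-6; 12 crossings at w = -2): V = 1
V(D2) = q^-1 - 1 + 2q - 2q^2 + 2q^3 - 2q^4 + q^5  [12 crossings, <D> = A^-14 - 2A^-10 + 2A^-6 - 2A^-2 + 2A^2 - A^6 + A^10, w = +2]
V(D3) = q^-5 - 2q^-4 + 2q^-3 - 2q^-2 + 2q^-1 - 1 + q  [10 crossings, <D> = A^-10 - A^-6 + 2A^-2 - 2A^2 + 2A^6 - 2A^10 + A^14, w = -2]
key observation: V(q) takes 3 values over 3 diagrams, fixing the grouping


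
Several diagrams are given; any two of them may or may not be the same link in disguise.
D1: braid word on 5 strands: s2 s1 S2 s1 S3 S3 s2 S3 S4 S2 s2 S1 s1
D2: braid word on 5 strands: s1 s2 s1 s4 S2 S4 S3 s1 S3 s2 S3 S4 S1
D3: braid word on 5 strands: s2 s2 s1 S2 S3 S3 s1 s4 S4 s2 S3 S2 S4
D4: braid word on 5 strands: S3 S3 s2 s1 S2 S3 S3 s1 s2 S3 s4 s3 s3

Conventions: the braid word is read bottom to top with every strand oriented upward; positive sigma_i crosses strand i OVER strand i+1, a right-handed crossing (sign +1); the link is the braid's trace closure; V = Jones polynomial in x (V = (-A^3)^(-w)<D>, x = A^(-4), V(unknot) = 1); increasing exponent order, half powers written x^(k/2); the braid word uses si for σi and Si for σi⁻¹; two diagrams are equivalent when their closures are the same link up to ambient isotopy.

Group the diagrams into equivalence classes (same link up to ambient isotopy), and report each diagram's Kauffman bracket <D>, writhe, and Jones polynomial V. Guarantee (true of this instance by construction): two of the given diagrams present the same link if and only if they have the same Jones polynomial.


equivalence classes: {D1, D2, D3, D4}
D1 (bracket A^-17 - A^-13 + 2A^-9 - 2A^-5 + 3A^-1 - 2A^3 + 2A^7 - A^11; 13 crossings at w = -1): V = x^(-7/2) - 2x^(-5/2) + 2x^(-3/2) - 3x^(-1/2) + 2x^(1/2) - 2x^(3/2) + x^(5/2) - x^(7/2)
D2 (bracket A^-17 - A^-13 + 2A^-9 - 2A^-5 + 3A^-1 - 2A^3 + 2A^7 - A^11; 13 crossings at w = -1): V = x^(-7/2) - 2x^(-5/2) + 2x^(-3/2) - 3x^(-1/2) + 2x^(1/2) - 2x^(3/2) + x^(5/2) - x^(7/2)
D3 (bracket A^-17 - A^-13 + 2A^-9 - 2A^-5 + 3A^-1 - 2A^3 + 2A^7 - A^11; 13 crossings at w = -1): V = x^(-7/2) - 2x^(-5/2) + 2x^(-3/2) - 3x^(-1/2) + 2x^(1/2) - 2x^(3/2) + x^(5/2) - x^(7/2)
D4 (bracket A^-11 - A^-7 + 2A^-3 - 2A + 3A^5 - 2A^9 + 2A^13 - A^17; 13 crossings at w = +1): V = x^(-7/2) - 2x^(-5/2) + 2x^(-3/2) - 3x^(-1/2) + 2x^(1/2) - 2x^(3/2) + x^(5/2) - x^(7/2)
observation: all 4 diagrams share one V(x), hence one class


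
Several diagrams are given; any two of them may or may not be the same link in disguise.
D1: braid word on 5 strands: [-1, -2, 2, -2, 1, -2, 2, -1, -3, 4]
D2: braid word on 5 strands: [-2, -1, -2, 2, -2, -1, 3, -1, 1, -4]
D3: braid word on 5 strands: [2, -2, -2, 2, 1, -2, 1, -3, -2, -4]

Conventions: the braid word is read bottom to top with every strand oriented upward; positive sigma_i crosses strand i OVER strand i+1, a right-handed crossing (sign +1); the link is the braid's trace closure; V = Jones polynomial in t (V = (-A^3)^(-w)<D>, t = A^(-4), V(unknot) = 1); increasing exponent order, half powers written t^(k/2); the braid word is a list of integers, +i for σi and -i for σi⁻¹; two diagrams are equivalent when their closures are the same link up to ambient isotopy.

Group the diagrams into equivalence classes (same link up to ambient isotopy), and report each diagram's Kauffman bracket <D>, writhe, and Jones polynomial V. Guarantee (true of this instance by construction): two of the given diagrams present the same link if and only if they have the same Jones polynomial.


equivalence classes: {D1} | {D2} | {D3}
D1 (bracket A^-6; 10 crossings at w = -2): V = 1
V(D2) = -t^-4 + t^-3 + t^-1  (w -4, c 10, <D> = A^-8 + 1 - A^4)
V(D3) = t^-2 - t^-1 + 1 - t + t^2  (w -2, c 10, <D> = A^-14 - A^-10 + A^-6 - A^-2 + A^2)
observation: V(t) takes 3 values over 3 diagrams, fixing the grouping


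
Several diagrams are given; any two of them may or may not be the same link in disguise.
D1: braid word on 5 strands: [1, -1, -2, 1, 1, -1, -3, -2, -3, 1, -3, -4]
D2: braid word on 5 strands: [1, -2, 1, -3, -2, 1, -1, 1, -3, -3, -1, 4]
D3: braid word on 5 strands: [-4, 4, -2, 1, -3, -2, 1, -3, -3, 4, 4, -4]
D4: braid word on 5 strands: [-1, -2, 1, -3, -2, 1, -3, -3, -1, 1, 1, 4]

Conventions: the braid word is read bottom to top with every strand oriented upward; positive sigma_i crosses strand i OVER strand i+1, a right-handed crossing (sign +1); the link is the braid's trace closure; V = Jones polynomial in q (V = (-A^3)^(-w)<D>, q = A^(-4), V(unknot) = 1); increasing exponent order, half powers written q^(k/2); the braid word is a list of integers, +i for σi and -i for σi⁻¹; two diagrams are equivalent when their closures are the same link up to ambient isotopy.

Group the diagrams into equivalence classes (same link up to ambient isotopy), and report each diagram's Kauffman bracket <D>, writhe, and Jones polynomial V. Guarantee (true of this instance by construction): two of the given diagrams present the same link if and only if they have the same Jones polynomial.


classes: {D1, D2, D3, D4}
V(D1) = q^-5 - 2q^-4 + 2q^-3 - 2q^-2 + 2q^-1 - 1 + q  [12 crossings, <D> = A^-16 - A^-12 + 2A^-8 - 2A^-4 + 2 - 2A^4 + A^8, w = -4]
D2 (bracket A^-10 - A^-6 + 2A^-2 - 2A^2 + 2A^6 - 2A^10 + A^14; 12 crossings at w = -2): V = q^-5 - 2q^-4 + 2q^-3 - 2q^-2 + 2q^-1 - 1 + q
V(D3) = q^-5 - 2q^-4 + 2q^-3 - 2q^-2 + 2q^-1 - 1 + q  [12 crossings, <D> = A^-10 - A^-6 + 2A^-2 - 2A^2 + 2A^6 - 2A^10 + A^14, w = -2]
V(D4) = q^-5 - 2q^-4 + 2q^-3 - 2q^-2 + 2q^-1 - 1 + q  (w -2, c 12, <D> = A^-10 - A^-6 + 2A^-2 - 2A^2 + 2A^6 - 2A^10 + A^14)
note: all 4 diagrams share one V(q), hence one class


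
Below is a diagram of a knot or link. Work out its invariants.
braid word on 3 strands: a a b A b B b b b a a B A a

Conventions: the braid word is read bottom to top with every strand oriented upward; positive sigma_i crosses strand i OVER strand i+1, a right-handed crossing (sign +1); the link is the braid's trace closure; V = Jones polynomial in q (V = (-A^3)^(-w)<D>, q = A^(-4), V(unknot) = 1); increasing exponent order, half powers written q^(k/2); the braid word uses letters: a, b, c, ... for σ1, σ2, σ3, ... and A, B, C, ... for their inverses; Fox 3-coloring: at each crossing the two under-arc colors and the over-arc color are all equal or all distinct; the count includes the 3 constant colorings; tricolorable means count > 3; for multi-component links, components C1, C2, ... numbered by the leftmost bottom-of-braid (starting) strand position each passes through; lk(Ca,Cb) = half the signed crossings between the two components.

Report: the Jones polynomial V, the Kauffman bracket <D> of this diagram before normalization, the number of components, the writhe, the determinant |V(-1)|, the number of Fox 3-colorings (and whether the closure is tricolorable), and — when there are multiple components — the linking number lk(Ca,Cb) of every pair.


V = 2q^2 - 3q^3 + 6q^4 - 7q^5 + 7q^6 - 7q^7 + 5q^8 - 3q^9 + q^10
<D> = A^-22 - 3A^-18 + 5A^-14 - 7A^-10 + 7A^-6 - 7A^-2 + 6A^2 - 3A^6 + 2A^10 (w = +6)
1 component over 14 crossings, w = +6
3 Fox colorings among 3^14, |V(-1)| = 41: not tricolorable
why: the span of V is 8, forcing >= 8 crossings in any diagram
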